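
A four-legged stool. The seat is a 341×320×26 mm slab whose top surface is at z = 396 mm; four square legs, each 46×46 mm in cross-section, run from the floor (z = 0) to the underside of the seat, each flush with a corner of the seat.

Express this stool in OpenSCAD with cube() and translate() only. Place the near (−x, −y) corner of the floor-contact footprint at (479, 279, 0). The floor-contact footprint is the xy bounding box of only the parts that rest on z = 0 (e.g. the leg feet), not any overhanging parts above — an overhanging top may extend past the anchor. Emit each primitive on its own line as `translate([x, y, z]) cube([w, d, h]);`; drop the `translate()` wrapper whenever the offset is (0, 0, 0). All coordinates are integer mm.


translate([479, 279, 370]) cube([341, 320, 26]);
translate([479, 279, 0]) cube([46, 46, 370]);
translate([774, 279, 0]) cube([46, 46, 370]);
translate([479, 553, 0]) cube([46, 46, 370]);
translate([774, 553, 0]) cube([46, 46, 370]);


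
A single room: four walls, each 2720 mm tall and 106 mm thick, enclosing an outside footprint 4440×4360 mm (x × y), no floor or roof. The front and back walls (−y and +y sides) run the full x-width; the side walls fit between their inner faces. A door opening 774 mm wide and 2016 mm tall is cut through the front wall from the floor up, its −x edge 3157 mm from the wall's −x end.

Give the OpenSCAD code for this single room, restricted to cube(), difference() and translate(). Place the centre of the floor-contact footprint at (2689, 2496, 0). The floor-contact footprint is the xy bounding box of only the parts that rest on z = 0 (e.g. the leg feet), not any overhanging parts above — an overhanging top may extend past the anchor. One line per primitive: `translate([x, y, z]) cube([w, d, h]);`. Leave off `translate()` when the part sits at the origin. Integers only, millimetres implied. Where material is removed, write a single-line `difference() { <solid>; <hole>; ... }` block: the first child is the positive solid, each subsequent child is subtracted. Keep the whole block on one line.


difference() { translate([469, 316, 0]) cube([4440, 106, 2720]); translate([3626, 316, 0]) cube([774, 106, 2016]); }
translate([469, 4570, 0]) cube([4440, 106, 2720]);
translate([469, 422, 0]) cube([106, 4148, 2720]);
translate([4803, 422, 0]) cube([106, 4148, 2720]);


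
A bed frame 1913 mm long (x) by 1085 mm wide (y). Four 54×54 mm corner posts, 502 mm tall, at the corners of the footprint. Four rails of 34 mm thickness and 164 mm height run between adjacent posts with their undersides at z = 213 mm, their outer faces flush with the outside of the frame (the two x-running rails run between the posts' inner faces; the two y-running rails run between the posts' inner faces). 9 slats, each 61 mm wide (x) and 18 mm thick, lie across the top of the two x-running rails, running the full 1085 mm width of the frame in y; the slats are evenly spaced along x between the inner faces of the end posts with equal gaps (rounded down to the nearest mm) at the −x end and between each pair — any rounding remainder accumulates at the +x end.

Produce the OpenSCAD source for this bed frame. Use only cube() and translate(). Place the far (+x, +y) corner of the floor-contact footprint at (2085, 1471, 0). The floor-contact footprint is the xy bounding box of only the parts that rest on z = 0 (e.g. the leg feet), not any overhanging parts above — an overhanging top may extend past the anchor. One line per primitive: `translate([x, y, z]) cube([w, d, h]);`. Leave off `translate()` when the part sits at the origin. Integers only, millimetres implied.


// slat z = rail_z + rail_h = 213 + 164 = 377
// slat gap = ⌊(1805 − 9·61) / 10⌋ = 125
translate([172, 386, 0]) cube([54, 54, 502]);
translate([172, 1417, 0]) cube([54, 54, 502]);
translate([2031, 386, 0]) cube([54, 54, 502]);
translate([2031, 1417, 0]) cube([54, 54, 502]);
translate([226, 386, 213]) cube([1805, 34, 164]);
translate([226, 1437, 213]) cube([1805, 34, 164]);
translate([172, 440, 213]) cube([34, 977, 164]);
translate([2051, 440, 213]) cube([34, 977, 164]);
translate([351, 386, 377]) cube([61, 1085, 18]);
translate([537, 386, 377]) cube([61, 1085, 18]);
translate([723, 386, 377]) cube([61, 1085, 18]);
translate([909, 386, 377]) cube([61, 1085, 18]);
translate([1095, 386, 377]) cube([61, 1085, 18]);
translate([1281, 386, 377]) cube([61, 1085, 18]);
translate([1467, 386, 377]) cube([61, 1085, 18]);
translate([1653, 386, 377]) cube([61, 1085, 18]);
translate([1839, 386, 377]) cube([61, 1085, 18]);


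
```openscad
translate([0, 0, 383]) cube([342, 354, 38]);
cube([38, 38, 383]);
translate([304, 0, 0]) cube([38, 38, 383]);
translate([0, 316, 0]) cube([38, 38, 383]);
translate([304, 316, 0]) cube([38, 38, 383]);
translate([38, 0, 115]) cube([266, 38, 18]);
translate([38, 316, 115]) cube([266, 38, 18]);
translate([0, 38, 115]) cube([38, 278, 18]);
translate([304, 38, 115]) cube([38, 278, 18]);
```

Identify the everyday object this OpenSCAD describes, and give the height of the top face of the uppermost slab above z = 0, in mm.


A stool. The seat height is 421 mm.

A 342×354×38 slab at z = 383 on four corner posts — a stool. The seat top is 383 + 38 = 421 mm.


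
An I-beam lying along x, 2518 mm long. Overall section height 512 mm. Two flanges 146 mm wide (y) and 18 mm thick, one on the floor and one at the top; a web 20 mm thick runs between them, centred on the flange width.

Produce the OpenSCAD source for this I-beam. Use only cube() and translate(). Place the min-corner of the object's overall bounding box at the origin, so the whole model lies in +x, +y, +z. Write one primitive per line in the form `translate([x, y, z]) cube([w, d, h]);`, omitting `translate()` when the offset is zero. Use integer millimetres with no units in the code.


cube([2518, 146, 18]);
translate([0, 63, 18]) cube([2518, 20, 476]);
translate([0, 0, 494]) cube([2518, 146, 18]);


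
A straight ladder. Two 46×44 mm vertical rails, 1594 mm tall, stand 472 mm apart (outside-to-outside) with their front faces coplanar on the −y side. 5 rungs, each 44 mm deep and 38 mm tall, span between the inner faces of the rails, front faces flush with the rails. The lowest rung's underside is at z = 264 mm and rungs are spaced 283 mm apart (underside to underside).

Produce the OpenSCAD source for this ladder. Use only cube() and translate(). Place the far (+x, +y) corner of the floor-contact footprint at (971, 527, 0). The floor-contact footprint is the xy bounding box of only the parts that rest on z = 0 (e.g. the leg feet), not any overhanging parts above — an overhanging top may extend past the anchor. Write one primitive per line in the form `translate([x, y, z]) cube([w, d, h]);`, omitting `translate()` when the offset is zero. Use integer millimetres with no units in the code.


translate([499, 483, 0]) cube([46, 44, 1594]);
translate([925, 483, 0]) cube([46, 44, 1594]);
translate([545, 483, 264]) cube([380, 44, 38]);
translate([545, 483, 547]) cube([380, 44, 38]);
translate([545, 483, 830]) cube([380, 44, 38]);
translate([545, 483, 1113]) cube([380, 44, 38]);
translate([545, 483, 1396]) cube([380, 44, 38]);


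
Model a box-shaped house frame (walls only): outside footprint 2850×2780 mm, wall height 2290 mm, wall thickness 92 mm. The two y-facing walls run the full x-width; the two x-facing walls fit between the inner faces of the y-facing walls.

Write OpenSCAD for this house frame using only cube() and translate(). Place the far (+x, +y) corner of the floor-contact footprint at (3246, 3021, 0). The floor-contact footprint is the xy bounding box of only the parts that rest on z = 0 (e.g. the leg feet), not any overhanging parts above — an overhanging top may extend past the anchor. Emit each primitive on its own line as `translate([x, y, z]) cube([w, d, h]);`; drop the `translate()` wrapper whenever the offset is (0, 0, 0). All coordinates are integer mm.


translate([396, 241, 0]) cube([2850, 92, 2290]);
translate([396, 2929, 0]) cube([2850, 92, 2290]);
translate([396, 333, 0]) cube([92, 2596, 2290]);
translate([3154, 333, 0]) cube([92, 2596, 2290]);


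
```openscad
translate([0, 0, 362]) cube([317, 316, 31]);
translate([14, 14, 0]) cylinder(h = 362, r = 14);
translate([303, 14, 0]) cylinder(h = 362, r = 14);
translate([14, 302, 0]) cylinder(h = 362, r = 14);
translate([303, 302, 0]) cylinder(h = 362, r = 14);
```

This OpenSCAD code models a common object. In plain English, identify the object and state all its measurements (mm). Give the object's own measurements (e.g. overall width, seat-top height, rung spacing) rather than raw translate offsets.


A simple wooden stool: a rectangular seat 317 mm (x) by 316 mm (y), 31 mm thick, top face at z = 393 mm, on four round legs, each 28 mm in diameter. The legs rest on z = 0, each leg's axis is inset half a diameter from the nearest pair of seat edges (so the leg's bounding box is flush with the corner).


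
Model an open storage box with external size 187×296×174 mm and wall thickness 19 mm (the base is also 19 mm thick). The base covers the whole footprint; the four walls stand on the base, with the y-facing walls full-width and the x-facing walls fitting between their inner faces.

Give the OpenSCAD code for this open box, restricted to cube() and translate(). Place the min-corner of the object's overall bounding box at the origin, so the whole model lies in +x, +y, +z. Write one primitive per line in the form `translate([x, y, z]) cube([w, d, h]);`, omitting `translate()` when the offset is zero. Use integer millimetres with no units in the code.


cube([187, 296, 19]);
translate([0, 0, 19]) cube([187, 19, 155]);
translate([0, 277, 19]) cube([187, 19, 155]);
translate([0, 19, 19]) cube([19, 258, 155]);
translate([168, 19, 19]) cube([19, 258, 155]);


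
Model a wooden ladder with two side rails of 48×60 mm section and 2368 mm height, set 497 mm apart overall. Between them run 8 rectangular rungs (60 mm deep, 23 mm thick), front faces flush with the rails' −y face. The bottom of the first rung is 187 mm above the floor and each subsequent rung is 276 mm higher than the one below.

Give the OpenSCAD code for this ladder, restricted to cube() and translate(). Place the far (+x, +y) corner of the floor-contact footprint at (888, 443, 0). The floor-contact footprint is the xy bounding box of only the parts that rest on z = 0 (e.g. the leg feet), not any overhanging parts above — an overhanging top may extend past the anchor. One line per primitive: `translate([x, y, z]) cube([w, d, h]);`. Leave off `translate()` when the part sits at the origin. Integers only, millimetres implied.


translate([391, 383, 0]) cube([48, 60, 2368]);
translate([840, 383, 0]) cube([48, 60, 2368]);
translate([439, 383, 187]) cube([401, 60, 23]);
translate([439, 383, 463]) cube([401, 60, 23]);
translate([439, 383, 739]) cube([401, 60, 23]);
translate([439, 383, 1015]) cube([401, 60, 23]);
translate([439, 383, 1291]) cube([401, 60, 23]);
translate([439, 383, 1567]) cube([401, 60, 23]);
translate([439, 383, 1843]) cube([401, 60, 23]);
translate([439, 383, 2119]) cube([401, 60, 23]);


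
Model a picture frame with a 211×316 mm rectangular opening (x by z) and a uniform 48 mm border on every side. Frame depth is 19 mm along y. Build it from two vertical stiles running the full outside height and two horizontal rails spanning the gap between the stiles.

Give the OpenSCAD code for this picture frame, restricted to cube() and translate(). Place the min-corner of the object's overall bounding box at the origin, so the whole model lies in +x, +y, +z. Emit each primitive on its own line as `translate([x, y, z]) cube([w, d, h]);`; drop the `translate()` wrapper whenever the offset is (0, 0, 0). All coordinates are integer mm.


cube([48, 19, 412]);
translate([259, 0, 0]) cube([48, 19, 412]);
translate([48, 0, 0]) cube([211, 19, 48]);
translate([48, 0, 364]) cube([211, 19, 48]);


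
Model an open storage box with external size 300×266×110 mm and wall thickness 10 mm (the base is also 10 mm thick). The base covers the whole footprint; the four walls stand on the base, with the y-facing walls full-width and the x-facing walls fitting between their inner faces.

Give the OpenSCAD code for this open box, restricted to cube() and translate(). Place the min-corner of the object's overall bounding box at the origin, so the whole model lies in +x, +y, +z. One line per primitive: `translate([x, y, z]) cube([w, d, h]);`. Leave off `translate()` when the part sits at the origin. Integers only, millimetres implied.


cube([300, 266, 10]);
translate([0, 0, 10]) cube([300, 10, 100]);
translate([0, 256, 10]) cube([300, 10, 100]);
translate([0, 10, 10]) cube([10, 246, 100]);
translate([290, 10, 10]) cube([10, 246, 100]);


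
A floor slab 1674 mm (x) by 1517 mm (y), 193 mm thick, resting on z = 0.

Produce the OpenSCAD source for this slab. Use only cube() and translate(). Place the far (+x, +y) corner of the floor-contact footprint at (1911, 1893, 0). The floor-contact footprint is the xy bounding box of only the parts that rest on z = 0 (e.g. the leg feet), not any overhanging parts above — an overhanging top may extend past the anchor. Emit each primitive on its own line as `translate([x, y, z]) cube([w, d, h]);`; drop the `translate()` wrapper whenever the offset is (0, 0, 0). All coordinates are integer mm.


translate([237, 376, 0]) cube([1674, 1517, 193]);


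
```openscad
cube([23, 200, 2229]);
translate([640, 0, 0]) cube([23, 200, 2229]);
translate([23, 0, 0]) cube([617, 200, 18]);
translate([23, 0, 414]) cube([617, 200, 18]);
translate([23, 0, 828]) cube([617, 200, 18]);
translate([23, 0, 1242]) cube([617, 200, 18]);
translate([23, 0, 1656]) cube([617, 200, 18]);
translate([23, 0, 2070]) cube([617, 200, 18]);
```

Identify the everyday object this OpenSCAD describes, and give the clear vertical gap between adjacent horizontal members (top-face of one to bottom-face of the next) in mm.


A bookshelf. The clear shelf gap is 396 mm.

Two tall side panels with 6 horizontal boards between them — a bookshelf. The first two shelf undersides are at z = 0 and z = 414; with shelf thickness 18, the clear gap is 414 − 0 − 18 = 396 mm.


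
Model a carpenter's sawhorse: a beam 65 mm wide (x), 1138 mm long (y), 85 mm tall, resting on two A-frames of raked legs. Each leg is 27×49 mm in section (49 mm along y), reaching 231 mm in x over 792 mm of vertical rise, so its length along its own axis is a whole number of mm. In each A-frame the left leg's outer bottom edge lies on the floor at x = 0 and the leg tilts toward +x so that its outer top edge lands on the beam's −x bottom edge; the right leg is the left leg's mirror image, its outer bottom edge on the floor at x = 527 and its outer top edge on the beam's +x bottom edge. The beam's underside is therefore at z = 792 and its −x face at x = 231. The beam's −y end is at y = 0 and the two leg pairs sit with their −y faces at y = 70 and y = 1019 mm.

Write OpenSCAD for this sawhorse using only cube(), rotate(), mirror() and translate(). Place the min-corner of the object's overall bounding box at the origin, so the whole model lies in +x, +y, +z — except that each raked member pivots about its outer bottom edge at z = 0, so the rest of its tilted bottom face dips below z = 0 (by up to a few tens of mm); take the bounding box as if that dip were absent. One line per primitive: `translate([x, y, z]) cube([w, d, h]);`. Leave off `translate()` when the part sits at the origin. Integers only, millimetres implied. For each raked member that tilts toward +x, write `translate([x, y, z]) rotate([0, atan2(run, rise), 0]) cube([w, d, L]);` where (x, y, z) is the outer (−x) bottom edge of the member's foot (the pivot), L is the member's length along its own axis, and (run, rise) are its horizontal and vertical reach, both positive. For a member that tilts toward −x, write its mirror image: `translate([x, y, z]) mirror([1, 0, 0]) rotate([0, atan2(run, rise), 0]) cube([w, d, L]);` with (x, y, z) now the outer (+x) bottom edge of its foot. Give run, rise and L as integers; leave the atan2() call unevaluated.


translate([231, 0, 792]) cube([65, 1138, 85]);
translate([0, 70, 0]) rotate([0, atan2(231, 792), 0]) cube([27, 49, 825]);
translate([527, 70, 0]) mirror([1, 0, 0]) rotate([0, atan2(231, 792), 0]) cube([27, 49, 825]);
translate([0, 1019, 0]) rotate([0, atan2(231, 792), 0]) cube([27, 49, 825]);
translate([527, 1019, 0]) mirror([1, 0, 0]) rotate([0, atan2(231, 792), 0]) cube([27, 49, 825]);


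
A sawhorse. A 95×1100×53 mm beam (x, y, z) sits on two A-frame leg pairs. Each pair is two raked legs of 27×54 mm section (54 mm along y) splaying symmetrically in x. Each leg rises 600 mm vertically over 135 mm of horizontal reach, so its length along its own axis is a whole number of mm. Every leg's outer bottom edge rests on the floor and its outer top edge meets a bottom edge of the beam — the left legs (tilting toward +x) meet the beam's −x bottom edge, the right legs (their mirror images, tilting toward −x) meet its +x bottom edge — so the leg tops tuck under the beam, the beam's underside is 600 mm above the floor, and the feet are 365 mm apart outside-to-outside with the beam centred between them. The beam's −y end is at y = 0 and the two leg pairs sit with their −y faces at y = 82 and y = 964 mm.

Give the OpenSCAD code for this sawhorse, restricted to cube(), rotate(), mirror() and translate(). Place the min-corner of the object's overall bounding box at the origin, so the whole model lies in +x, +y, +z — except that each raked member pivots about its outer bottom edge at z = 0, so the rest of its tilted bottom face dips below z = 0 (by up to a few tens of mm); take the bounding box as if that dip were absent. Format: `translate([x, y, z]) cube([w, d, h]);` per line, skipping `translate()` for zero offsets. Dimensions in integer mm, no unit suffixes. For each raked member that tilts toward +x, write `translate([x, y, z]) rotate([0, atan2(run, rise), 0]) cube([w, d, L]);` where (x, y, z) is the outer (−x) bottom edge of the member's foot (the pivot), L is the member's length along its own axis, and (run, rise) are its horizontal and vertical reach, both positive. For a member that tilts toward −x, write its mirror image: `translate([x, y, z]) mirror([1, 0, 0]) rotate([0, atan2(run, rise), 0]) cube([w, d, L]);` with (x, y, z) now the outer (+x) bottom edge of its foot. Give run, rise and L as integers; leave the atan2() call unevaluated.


translate([135, 0, 600]) cube([95, 1100, 53]);
translate([0, 82, 0]) rotate([0, atan2(135, 600), 0]) cube([27, 54, 615]);
translate([365, 82, 0]) mirror([1, 0, 0]) rotate([0, atan2(135, 600), 0]) cube([27, 54, 615]);
translate([0, 964, 0]) rotate([0, atan2(135, 600), 0]) cube([27, 54, 615]);
translate([365, 964, 0]) mirror([1, 0, 0]) rotate([0, atan2(135, 600), 0]) cube([27, 54, 615]);


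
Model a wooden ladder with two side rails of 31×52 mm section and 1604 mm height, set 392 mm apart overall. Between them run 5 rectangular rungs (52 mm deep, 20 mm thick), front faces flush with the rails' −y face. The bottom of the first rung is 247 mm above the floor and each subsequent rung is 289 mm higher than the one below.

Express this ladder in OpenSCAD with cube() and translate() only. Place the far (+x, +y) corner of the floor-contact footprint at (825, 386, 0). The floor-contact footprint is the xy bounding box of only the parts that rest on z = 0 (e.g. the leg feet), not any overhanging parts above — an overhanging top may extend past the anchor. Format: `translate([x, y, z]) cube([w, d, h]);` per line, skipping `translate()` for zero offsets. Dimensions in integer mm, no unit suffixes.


translate([433, 334, 0]) cube([31, 52, 1604]);
translate([794, 334, 0]) cube([31, 52, 1604]);
translate([464, 334, 247]) cube([330, 52, 20]);
translate([464, 334, 536]) cube([330, 52, 20]);
translate([464, 334, 825]) cube([330, 52, 20]);
translate([464, 334, 1114]) cube([330, 52, 20]);
translate([464, 334, 1403]) cube([330, 52, 20]);


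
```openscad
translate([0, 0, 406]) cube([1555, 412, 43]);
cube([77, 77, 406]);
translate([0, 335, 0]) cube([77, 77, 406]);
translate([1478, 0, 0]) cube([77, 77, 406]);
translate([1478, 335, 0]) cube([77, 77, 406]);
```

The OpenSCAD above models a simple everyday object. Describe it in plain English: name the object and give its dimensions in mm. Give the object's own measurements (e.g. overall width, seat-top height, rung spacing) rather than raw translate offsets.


A long wooden bench with a 1555 mm (x) × 412 mm (y) seat, 43 mm thick, its top surface 449 mm above the floor. Four 77 mm square legs at the seat corners, flush with the edges, run from z = 0 to the seat underside.


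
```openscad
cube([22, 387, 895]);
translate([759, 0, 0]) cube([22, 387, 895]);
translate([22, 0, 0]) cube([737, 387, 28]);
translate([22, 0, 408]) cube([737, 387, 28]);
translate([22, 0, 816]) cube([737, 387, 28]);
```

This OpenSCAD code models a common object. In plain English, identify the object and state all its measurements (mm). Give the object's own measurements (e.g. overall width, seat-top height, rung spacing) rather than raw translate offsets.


An open bookshelf. Two side panels, each 22 mm thick, 387 mm deep and 895 mm tall, stand 781 mm apart (outside-to-outside). Between them sit 3 shelves, each 28 mm thick and 387 mm deep, spanning the full gap between the sides. The bottom shelf rests on the floor (its underside at z = 0) and the clear gap between one shelf's top and the next shelf's underside is 380 mm.


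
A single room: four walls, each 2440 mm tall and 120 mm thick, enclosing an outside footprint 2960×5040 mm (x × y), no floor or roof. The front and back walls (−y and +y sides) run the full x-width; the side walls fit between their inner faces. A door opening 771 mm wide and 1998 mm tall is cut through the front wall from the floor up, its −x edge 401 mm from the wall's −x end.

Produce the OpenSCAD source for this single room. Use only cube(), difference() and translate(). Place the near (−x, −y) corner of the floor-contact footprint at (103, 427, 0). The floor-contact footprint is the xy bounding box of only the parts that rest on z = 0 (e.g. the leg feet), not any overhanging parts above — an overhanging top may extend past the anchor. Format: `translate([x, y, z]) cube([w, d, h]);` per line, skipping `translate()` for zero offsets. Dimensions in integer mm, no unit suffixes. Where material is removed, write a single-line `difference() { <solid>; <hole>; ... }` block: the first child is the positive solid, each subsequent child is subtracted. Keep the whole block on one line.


difference() { translate([103, 427, 0]) cube([2960, 120, 2440]); translate([504, 427, 0]) cube([771, 120, 1998]); }
translate([103, 5347, 0]) cube([2960, 120, 2440]);
translate([103, 547, 0]) cube([120, 4800, 2440]);
translate([2943, 547, 0]) cube([120, 4800, 2440]);


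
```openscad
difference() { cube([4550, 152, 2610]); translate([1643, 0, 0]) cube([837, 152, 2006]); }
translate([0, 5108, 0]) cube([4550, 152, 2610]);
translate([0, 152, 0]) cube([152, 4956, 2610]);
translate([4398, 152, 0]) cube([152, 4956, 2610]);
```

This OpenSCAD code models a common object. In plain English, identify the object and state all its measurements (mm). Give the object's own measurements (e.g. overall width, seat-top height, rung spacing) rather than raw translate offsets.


A single room: four walls, each 2610 mm tall and 152 mm thick, enclosing an outside footprint 4550×5260 mm (x × y), no floor or roof. The front and back walls (−y and +y sides) run the full x-width; the side walls fit between their inner faces. A door opening 837 mm wide and 2006 mm tall is cut through the front wall from the floor up, its −x edge 1643 mm from the wall's −x end.


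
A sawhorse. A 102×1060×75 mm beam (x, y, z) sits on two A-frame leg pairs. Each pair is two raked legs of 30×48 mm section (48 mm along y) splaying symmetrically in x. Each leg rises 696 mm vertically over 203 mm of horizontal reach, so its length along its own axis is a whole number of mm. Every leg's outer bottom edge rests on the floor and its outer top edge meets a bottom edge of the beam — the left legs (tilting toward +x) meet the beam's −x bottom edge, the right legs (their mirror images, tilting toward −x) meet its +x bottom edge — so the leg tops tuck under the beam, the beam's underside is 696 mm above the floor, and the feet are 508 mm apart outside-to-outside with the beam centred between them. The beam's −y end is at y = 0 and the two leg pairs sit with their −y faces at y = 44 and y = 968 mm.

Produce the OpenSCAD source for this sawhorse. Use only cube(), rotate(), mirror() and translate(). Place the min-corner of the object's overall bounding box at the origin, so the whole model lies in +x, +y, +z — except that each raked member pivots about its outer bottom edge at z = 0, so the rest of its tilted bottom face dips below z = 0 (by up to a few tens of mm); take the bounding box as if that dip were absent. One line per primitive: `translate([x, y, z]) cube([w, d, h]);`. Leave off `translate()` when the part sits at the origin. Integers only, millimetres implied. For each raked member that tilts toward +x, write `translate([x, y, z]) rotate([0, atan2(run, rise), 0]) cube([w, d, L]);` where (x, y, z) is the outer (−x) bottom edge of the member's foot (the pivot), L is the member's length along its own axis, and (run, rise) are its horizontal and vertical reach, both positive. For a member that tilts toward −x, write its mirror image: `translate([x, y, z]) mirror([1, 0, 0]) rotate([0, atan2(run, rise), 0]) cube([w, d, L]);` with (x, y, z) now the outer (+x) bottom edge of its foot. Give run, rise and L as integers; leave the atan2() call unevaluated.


translate([203, 0, 696]) cube([102, 1060, 75]);
translate([0, 44, 0]) rotate([0, atan2(203, 696), 0]) cube([30, 48, 725]);
translate([508, 44, 0]) mirror([1, 0, 0]) rotate([0, atan2(203, 696), 0]) cube([30, 48, 725]);
translate([0, 968, 0]) rotate([0, atan2(203, 696), 0]) cube([30, 48, 725]);
translate([508, 968, 0]) mirror([1, 0, 0]) rotate([0, atan2(203, 696), 0]) cube([30, 48, 725]);


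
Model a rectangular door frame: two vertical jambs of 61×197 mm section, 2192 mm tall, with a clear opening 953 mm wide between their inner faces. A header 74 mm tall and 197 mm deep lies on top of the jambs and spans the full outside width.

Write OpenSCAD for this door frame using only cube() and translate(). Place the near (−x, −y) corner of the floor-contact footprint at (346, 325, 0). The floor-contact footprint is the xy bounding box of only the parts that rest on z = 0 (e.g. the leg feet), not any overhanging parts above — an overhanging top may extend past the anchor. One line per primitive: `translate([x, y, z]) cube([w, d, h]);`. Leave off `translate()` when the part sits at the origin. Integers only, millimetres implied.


translate([346, 325, 0]) cube([61, 197, 2192]);
translate([1360, 325, 0]) cube([61, 197, 2192]);
translate([346, 325, 2192]) cube([1075, 197, 74]);


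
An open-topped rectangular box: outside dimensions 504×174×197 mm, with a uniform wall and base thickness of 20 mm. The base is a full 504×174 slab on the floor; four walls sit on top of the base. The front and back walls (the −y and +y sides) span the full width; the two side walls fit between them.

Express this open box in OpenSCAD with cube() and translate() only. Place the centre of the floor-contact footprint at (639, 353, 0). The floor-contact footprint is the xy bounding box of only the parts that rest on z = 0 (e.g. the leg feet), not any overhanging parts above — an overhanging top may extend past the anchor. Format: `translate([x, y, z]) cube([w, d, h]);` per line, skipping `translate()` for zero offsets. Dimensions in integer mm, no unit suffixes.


translate([387, 266, 0]) cube([504, 174, 20]);
translate([387, 266, 20]) cube([504, 20, 177]);
translate([387, 420, 20]) cube([504, 20, 177]);
translate([387, 286, 20]) cube([20, 134, 177]);
translate([871, 286, 20]) cube([20, 134, 177]);


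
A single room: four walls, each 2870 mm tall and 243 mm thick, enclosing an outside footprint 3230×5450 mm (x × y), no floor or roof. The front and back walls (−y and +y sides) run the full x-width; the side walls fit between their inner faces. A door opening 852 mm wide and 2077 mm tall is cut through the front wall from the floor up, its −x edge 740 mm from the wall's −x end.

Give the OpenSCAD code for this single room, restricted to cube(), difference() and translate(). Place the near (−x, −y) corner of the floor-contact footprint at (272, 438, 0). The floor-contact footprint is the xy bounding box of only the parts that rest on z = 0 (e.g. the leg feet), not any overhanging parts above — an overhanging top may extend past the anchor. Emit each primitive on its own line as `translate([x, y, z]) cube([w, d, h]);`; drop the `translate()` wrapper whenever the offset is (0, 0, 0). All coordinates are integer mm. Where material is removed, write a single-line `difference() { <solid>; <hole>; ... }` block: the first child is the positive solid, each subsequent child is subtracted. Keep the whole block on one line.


difference() { translate([272, 438, 0]) cube([3230, 243, 2870]); translate([1012, 438, 0]) cube([852, 243, 2077]); }
translate([272, 5645, 0]) cube([3230, 243, 2870]);
translate([272, 681, 0]) cube([243, 4964, 2870]);
translate([3259, 681, 0]) cube([243, 4964, 2870]);


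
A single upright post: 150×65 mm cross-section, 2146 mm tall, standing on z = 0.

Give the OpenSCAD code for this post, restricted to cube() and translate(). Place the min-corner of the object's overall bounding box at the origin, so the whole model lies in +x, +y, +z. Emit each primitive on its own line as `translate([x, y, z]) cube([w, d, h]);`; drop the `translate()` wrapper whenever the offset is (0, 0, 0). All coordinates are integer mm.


cube([150, 65, 2146]);


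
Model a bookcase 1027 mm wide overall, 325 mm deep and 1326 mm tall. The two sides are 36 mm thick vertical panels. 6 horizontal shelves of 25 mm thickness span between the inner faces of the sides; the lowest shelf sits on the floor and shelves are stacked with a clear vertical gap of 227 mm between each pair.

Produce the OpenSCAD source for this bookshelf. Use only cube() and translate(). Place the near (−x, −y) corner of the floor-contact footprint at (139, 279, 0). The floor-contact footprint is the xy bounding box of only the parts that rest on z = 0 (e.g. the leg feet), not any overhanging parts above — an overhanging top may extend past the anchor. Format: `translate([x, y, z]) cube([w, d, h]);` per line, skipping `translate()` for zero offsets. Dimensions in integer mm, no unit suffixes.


translate([139, 279, 0]) cube([36, 325, 1326]);
translate([1130, 279, 0]) cube([36, 325, 1326]);
translate([175, 279, 0]) cube([955, 325, 25]);
translate([175, 279, 252]) cube([955, 325, 25]);
translate([175, 279, 504]) cube([955, 325, 25]);
translate([175, 279, 756]) cube([955, 325, 25]);
translate([175, 279, 1008]) cube([955, 325, 25]);
translate([175, 279, 1260]) cube([955, 325, 25]);


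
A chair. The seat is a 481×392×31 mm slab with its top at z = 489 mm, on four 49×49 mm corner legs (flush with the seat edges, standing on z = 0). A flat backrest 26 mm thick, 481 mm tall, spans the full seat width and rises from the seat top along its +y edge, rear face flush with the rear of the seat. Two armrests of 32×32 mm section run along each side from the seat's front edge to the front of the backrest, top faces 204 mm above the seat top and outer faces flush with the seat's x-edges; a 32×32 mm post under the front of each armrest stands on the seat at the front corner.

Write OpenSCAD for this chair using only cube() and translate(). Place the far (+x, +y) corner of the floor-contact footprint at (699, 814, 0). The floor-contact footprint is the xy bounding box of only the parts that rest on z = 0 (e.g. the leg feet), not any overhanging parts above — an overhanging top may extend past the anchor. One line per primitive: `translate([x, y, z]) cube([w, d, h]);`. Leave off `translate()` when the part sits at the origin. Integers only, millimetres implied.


translate([218, 422, 458]) cube([481, 392, 31]);
translate([218, 422, 0]) cube([49, 49, 458]);
translate([650, 422, 0]) cube([49, 49, 458]);
translate([218, 765, 0]) cube([49, 49, 458]);
translate([650, 765, 0]) cube([49, 49, 458]);
translate([218, 788, 489]) cube([481, 26, 481]);
translate([218, 422, 661]) cube([32, 366, 32]);
translate([667, 422, 661]) cube([32, 366, 32]);
translate([218, 422, 489]) cube([32, 32, 172]);
translate([667, 422, 489]) cube([32, 32, 172]);


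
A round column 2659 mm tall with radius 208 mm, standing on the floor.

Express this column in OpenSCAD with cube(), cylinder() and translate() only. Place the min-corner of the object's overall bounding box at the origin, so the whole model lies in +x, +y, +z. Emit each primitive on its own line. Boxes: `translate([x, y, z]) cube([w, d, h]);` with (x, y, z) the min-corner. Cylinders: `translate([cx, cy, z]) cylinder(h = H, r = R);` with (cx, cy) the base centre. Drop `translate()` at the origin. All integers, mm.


translate([208, 208, 0]) cylinder(h = 2659, r = 208);


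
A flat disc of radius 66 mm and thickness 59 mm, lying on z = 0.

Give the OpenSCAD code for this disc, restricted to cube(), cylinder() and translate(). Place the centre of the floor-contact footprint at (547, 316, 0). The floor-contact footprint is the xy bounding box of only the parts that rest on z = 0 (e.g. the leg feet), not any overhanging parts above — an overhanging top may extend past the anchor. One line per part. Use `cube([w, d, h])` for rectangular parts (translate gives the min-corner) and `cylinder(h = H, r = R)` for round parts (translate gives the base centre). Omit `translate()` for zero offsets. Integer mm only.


translate([547, 316, 0]) cylinder(h = 59, r = 66);


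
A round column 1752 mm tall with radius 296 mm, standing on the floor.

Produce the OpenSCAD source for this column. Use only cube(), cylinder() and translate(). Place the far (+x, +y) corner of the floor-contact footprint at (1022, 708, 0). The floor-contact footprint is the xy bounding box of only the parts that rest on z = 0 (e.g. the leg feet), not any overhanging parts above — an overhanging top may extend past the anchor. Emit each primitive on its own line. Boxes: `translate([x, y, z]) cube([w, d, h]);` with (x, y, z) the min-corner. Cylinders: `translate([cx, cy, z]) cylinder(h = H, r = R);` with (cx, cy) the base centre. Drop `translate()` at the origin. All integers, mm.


translate([726, 412, 0]) cylinder(h = 1752, r = 296);


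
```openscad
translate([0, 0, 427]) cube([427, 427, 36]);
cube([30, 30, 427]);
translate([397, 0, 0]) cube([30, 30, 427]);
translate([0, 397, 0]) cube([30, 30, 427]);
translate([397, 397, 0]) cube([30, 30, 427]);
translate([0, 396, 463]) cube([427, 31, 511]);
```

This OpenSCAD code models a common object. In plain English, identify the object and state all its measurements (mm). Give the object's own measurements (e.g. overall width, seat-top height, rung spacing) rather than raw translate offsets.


A chair. The seat is a 427×427×36 mm slab with its top at z = 463 mm, on four 30×30 mm corner legs (flush with the seat edges, standing on z = 0). A flat backrest 31 mm thick, 511 mm tall, spans the full seat width and rises from the seat top along its +y edge, rear face flush with the rear of the seat.


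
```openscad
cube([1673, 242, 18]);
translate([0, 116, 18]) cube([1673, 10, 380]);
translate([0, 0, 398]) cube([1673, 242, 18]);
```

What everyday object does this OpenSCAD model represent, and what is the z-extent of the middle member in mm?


An I-beam. The web height is 380 mm.

Two wide flanges with a thin centred web — an I-beam. Overall 416 mm minus two 18 mm flanges gives a web of 416 − 2·18 = 380 mm.


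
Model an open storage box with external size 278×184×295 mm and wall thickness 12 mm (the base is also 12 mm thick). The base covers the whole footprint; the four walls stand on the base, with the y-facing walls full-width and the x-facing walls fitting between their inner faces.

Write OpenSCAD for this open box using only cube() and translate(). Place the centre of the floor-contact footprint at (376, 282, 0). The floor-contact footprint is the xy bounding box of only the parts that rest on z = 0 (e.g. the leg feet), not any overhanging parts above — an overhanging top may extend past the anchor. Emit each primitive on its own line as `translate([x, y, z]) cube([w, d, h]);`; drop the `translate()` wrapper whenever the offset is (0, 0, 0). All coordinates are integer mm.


translate([237, 190, 0]) cube([278, 184, 12]);
translate([237, 190, 12]) cube([278, 12, 283]);
translate([237, 362, 12]) cube([278, 12, 283]);
translate([237, 202, 12]) cube([12, 160, 283]);
translate([503, 202, 12]) cube([12, 160, 283]);


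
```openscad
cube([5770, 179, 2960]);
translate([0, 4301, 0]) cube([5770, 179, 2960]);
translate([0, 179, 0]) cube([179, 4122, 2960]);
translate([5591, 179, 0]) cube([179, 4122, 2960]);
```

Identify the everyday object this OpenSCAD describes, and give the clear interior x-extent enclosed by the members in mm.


A house (or room) frame. The interior width is 5412 mm.

Four 2960 mm walls enclosing a rectangle with no floor or roof — a room or house frame. Outside width is 5770 mm and wall thickness is 179 mm, so the interior width is 5770 − 2 × 179 = 5412 mm.


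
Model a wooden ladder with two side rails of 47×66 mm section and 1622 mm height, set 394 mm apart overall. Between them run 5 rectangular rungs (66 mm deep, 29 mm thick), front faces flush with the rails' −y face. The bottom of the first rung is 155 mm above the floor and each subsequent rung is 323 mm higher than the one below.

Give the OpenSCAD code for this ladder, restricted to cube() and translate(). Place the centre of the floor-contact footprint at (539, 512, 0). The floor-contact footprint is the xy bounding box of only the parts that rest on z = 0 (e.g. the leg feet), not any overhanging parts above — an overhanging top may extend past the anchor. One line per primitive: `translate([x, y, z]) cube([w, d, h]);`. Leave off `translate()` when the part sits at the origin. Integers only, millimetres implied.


// rung span = 394 - 2*47 = 300
// rung[k] z = 155 + k*323
translate([342, 479, 0]) cube([47, 66, 1622]);
translate([689, 479, 0]) cube([47, 66, 1622]);
translate([389, 479, 155]) cube([300, 66, 29]);
translate([389, 479, 478]) cube([300, 66, 29]);
translate([389, 479, 801]) cube([300, 66, 29]);
translate([389, 479, 1124]) cube([300, 66, 29]);
translate([389, 479, 1447]) cube([300, 66, 29]);


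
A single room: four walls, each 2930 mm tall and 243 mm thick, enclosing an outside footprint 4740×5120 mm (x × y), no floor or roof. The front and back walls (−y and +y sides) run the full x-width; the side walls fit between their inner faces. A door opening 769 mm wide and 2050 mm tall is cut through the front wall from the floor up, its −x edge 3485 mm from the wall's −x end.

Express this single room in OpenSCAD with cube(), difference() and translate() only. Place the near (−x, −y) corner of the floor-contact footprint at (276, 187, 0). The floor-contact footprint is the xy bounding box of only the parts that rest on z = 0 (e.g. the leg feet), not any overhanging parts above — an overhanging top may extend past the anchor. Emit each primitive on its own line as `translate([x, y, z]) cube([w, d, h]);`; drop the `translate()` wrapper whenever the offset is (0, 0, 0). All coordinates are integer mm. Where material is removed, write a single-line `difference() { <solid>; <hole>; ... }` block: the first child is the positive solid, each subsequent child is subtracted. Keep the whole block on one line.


difference() { translate([276, 187, 0]) cube([4740, 243, 2930]); translate([3761, 187, 0]) cube([769, 243, 2050]); }
translate([276, 5064, 0]) cube([4740, 243, 2930]);
translate([276, 430, 0]) cube([243, 4634, 2930]);
translate([4773, 430, 0]) cube([243, 4634, 2930]);
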